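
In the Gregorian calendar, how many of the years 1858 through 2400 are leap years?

132

Multiples of 4 in [1858,2400]: 136.
Of those, multiples of 100: 6 (not leap unless ÷400).
Multiples of 400: 2.
Leap years = 136 − 6 + 2 = 132.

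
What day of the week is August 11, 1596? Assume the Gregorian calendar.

Sunday

Doomsday rule: the anchor day for the 1500s is Wednesday. For year 96: 96÷12 = 8 r 0, and 0÷4 = 0, so 8+0+0 = 8.
Wednesday + 8 ≡ Thursday — that's 1596's doomsday.
In August the doomsday date is Aug 8.
Aug 11 is 3 days after Aug 8; 3 mod 7 = 3, so Thursday + 3 = Sunday.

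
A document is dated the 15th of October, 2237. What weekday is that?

Sunday

Doomsday rule: the anchor day for the 2200s is Friday. For year 37: 37÷12 = 3 r 1, and 1÷4 = 0, so 3+1+0 = 4.
Friday + 4 ≡ Tuesday — that's 2237's doomsday.
In October the doomsday date is Oct 10.
Oct 15 is 5 days after Oct 10; 5 mod 7 = 5, so Tuesday + 5 = Sunday.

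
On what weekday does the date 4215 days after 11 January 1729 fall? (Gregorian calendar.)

First find the weekday of Jan 11, 1729. Doomsday rule: the anchor day for the 1700s is Sunday. For year 29: 29÷12 = 2 r 5, and 5÷4 = 1, so 2+5+1 = 8.
Sunday + 8 ≡ Monday — that's 1729's doomsday.
In January the doomsday date is Jan 3 (1729 is not a leap year).
Jan 11 is 8 days after Jan 3; 8 mod 7 = 1, so Monday + 1 = Tuesday.
4215 mod 7 = 1, so 4215 days after a Tuesday is Tuesday + 1 = Wednesday.

Wednesday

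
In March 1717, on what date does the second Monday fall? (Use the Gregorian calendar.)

March 8, 1717

March 1, 1717 is a Monday.
The first Monday is therefore March 1 (same day).
The second Monday is 1 + 1×7 = March 8.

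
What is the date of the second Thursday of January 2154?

January 1, 2154 is a Tuesday.
The first Thursday is therefore January 3 (2 days later).
The second Thursday is 3 + 1×7 = January 10.

January 10, 2154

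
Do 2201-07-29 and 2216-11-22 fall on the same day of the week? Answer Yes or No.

No

From Jul 29, 2201 to Nov 22, 2216 is 5595 days.
5595 mod 7 = 2, so they are different weekdays.
(Jul 29, 2201 is a Wednesday; Nov 22, 2216 is a Friday.)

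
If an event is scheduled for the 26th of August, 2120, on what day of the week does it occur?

Doomsday rule: the anchor day for the 2100s is Sunday. For year 20: 20÷12 = 1 r 8, and 8÷4 = 2, so 1+8+2 = 11.
Sunday + 11 ≡ Thursday — that's 2120's doomsday.
In August the doomsday date is Aug 8.
Aug 26 is 18 days after Aug 8; 18 mod 7 = 4, so Thursday + 4 = Monday.

Monday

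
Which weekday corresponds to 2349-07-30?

Saturday

Doomsday rule: the anchor day for the 2300s is Wednesday. For year 49: 49÷12 = 4 r 1, and 1÷4 = 0, so 4+1+0 = 5.
Wednesday + 5 ≡ Monday — that's 2349's doomsday.
In July the doomsday date is Jul 11.
Jul 30 is 19 days after Jul 11; 19 mod 7 = 5, so Monday + 5 = Saturday.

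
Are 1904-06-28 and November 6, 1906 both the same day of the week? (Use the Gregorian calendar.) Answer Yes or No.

Yes

From Jun 28, 1904 to Nov 6, 1906 is 861 days.
861 mod 7 = 0, so they are the same weekday.
(Jun 28, 1904 is a Tuesday; Nov 6, 1906 is a Tuesday.)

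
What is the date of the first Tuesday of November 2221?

November 1, 2221 is a Thursday.
The first Tuesday is therefore November 6 (5 days later).

November 6, 2221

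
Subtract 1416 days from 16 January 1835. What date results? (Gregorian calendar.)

March 2, 1831

−365 (one year) → Jan 16, 1834 (1051 left).
−365 (one year) → Jan 16, 1833 (686 left).
−366 (one year; includes Feb 29, 1832) → Jan 16, 1832 (320 left).
−16 → Dec 31, 1831 (end of Dec, 31 days; 304 left).
−31 → Nov 30, 1831 (end of Nov, 30 days; 273 left).
−30 → Oct 31, 1831 (end of Oct, 31 days; 243 left).
−31 → Sep 30, 1831 (end of Sep, 30 days; 212 left).
−30 → Aug 31, 1831 (end of Aug, 31 days; 182 left).
−31 → Jul 31, 1831 (end of Jul, 31 days; 151 left).
−31 → Jun 30, 1831 (end of Jun, 30 days; 120 left).
−30 → May 31, 1831 (end of May, 31 days; 90 left).
−31 → Apr 30, 1831 (end of Apr, 30 days; 59 left).
−30 → Mar 31, 1831 (end of Mar, 31 days; 29 left).
−29 → Mar 2, 1831.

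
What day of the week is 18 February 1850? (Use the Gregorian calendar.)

Doomsday rule: the anchor day for the 1800s is Friday. For year 50: 50÷12 = 4 r 2, and 2÷4 = 0, so 4+2+0 = 6.
Friday + 6 ≡ Thursday — that's 1850's doomsday.
In February the doomsday date is Feb 28 (1850 is not a leap year).
Feb 18 is 10 days before Feb 28; 10 mod 7 = 3, so Thursday − 3 = Monday.

Monday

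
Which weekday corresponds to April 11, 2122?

Saturday

Doomsday rule: the anchor day for the 2100s is Sunday. For year 22: 22÷12 = 1 r 10, and 10÷4 = 2, so 1+10+2 = 13.
Sunday + 13 ≡ Saturday — that's 2122's doomsday.
In April the doomsday date is Apr 4.
Apr 11 is 7 days after Apr 4; 7 mod 7 = 0, so Saturday + 0 = Saturday.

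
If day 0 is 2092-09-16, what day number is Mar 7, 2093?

172

Sep 16, 2092 → Oct 16, 2092: 30 days (September has 30).
Oct 16, 2092 → Nov 16, 2092: 31 days (October has 31).
Nov 16, 2092 → Dec 16, 2092: 30 days (November has 30).
Dec 16, 2092 → Jan 16, 2093: 31 days (December has 31).
Jan 16, 2093 → Feb 16, 2093: 31 days (January has 31).
Feb 16, 2093 → Mar 7, 2093: 19 days.
Total: 172 days.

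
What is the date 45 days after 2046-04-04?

Apr has 30 days: +27 → May 1, 2046 (18 left).
+18 → May 19, 2046.

May 19, 2046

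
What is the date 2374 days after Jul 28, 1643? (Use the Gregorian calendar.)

January 26, 1650

+366 (one year; includes Feb 29, 1644) → Jul 28, 1644 (2008 left).
+365 (one year) → Jul 28, 1645 (1643 left).
+365 (one year) → Jul 28, 1646 (1278 left).
+365 (one year) → Jul 28, 1647 (913 left).
+366 (one year; includes Feb 29, 1648) → Jul 28, 1648 (547 left).
+365 (one year) → Jul 28, 1649 (182 left).
Jul has 31 days: +4 → Aug 1, 1649 (178 left).
Aug has 31 days: +31 → Sep 1, 1649 (147 left).
Sep has 30 days: +30 → Oct 1, 1649 (117 left).
Oct has 31 days: +31 → Nov 1, 1649 (86 left).
Nov has 30 days: +30 → Dec 1, 1649 (56 left).
Dec has 31 days: +31 → Jan 1, 1650 (25 left).
+25 → Jan 26, 1650.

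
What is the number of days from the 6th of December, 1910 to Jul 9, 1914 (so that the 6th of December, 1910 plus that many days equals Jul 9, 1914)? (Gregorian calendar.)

1311

Dec 6, 1910 → Dec 6, 1911: 365 days.
Dec 6, 1911 → Dec 6, 1912: 366 days (Feb 29, 1912 is in that span).
Dec 6, 1912 → Dec 6, 1913: 365 days.
Dec 6, 1913 → Jan 6, 1914: 31 days (December has 31).
Jan 6, 1914 → Feb 6, 1914: 31 days (January has 31).
Feb 6, 1914 → Mar 6, 1914: 28 days (February has 28).
Mar 6, 1914 → Apr 6, 1914: 31 days (March has 31).
Apr 6, 1914 → May 6, 1914: 30 days (April has 30).
May 6, 1914 → Jun 6, 1914: 31 days (May has 31).
Jun 6, 1914 → Jul 6, 1914: 30 days (June has 30).
Jul 6, 1914 → Jul 9, 1914: 3 days.
Total: 1311 days.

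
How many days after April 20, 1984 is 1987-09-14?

Apr 20, 1984 → Apr 20, 1985: 365 days.
Apr 20, 1985 → Apr 20, 1986: 365 days.
Apr 20, 1986 → Apr 20, 1987: 365 days.
Apr 20, 1987 → May 20, 1987: 30 days (April has 30).
May 20, 1987 → Jun 20, 1987: 31 days (May has 31).
Jun 20, 1987 → Jul 20, 1987: 30 days (June has 30).
Jul 20, 1987 → Aug 20, 1987: 31 days (July has 31).
Aug 20, 1987 → Sep 14, 1987: 25 days.
Total: 1242 days.

1242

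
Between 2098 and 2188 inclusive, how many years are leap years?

22

Multiples of 4 in [2098,2188]: 23.
Of those, multiples of 100: 1 (not leap unless ÷400).
Multiples of 400: 0.
Leap years = 23 − 1 + 0 = 22.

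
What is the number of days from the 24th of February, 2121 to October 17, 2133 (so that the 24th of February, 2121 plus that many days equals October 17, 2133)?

Feb 24, 2121 → Feb 24, 2122: 365 days.
Feb 24, 2122 → Feb 24, 2123: 365 days.
Feb 24, 2123 → Feb 24, 2124: 365 days.
Feb 24, 2124 → Feb 24, 2125: 366 days (Feb 29, 2124 is in that span).
Feb 24, 2125 → Feb 24, 2126: 365 days.
Feb 24, 2126 → Feb 24, 2127: 365 days.
Feb 24, 2127 → Feb 24, 2128: 365 days.
Feb 24, 2128 → Feb 24, 2129: 366 days (Feb 29, 2128 is in that span).
Feb 24, 2129 → Feb 24, 2130: 365 days.
Feb 24, 2130 → Feb 24, 2131: 365 days.
Feb 24, 2131 → Feb 24, 2132: 365 days.
Feb 24, 2132 → Feb 24, 2133: 366 days (Feb 29, 2132 is in that span).
Feb 24, 2133 → Mar 24, 2133: 28 days (February has 28).
Mar 24, 2133 → Apr 24, 2133: 31 days (March has 31).
Apr 24, 2133 → May 24, 2133: 30 days (April has 30).
May 24, 2133 → Jun 24, 2133: 31 days (May has 31).
Jun 24, 2133 → Jul 24, 2133: 30 days (June has 30).
Jul 24, 2133 → Aug 24, 2133: 31 days (July has 31).
Aug 24, 2133 → Sep 24, 2133: 31 days (August has 31).
Sep 24, 2133 → Oct 17, 2133: 23 days.
Total: 4618 days.

4618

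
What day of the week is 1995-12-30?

Saturday

Doomsday rule: the anchor day for the 1900s is Wednesday. For year 95: 95÷12 = 7 r 11, and 11÷4 = 2, so 7+11+2 = 20.
Wednesday + 20 ≡ Tuesday — that's 1995's doomsday.
In December the doomsday date is Dec 12.
Dec 30 is 18 days after Dec 12; 18 mod 7 = 4, so Tuesday + 4 = Saturday.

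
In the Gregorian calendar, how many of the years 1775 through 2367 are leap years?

143

Multiples of 4 in [1775,2367]: 148.
Of those, multiples of 100: 6 (not leap unless ÷400).
Multiples of 400: 1.
Leap years = 148 − 6 + 1 = 143.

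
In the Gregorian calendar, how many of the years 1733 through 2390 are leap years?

159

Multiples of 4 in [1733,2390]: 164.
Of those, multiples of 100: 6 (not leap unless ÷400).
Multiples of 400: 1.
Leap years = 164 − 6 + 1 = 159.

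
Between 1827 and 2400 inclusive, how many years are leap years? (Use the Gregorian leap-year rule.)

140

Multiples of 4 in [1827,2400]: 144.
Of those, multiples of 100: 6 (not leap unless ÷400).
Multiples of 400: 2.
Leap years = 144 − 6 + 2 = 140.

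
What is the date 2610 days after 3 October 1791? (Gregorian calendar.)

November 25, 1798

+366 (one year; includes Feb 29, 1792) → Oct 3, 1792 (2244 left).
+365 (one year) → Oct 3, 1793 (1879 left).
+365 (one year) → Oct 3, 1794 (1514 left).
+365 (one year) → Oct 3, 1795 (1149 left).
+366 (one year; includes Feb 29, 1796) → Oct 3, 1796 (783 left).
+365 (one year) → Oct 3, 1797 (418 left).
+365 (one year) → Oct 3, 1798 (53 left).
Oct has 31 days: +29 → Nov 1, 1798 (24 left).
+24 → Nov 25, 1798.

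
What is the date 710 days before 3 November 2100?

−365 (one year) → Nov 3, 2099 (345 left).
−3 → Oct 31, 2099 (end of Oct, 31 days; 342 left).
−31 → Sep 30, 2099 (end of Sep, 30 days; 311 left).
−30 → Aug 31, 2099 (end of Aug, 31 days; 281 left).
−31 → Jul 31, 2099 (end of Jul, 31 days; 250 left).
−31 → Jun 30, 2099 (end of Jun, 30 days; 219 left).
−30 → May 31, 2099 (end of May, 31 days; 189 left).
−31 → Apr 30, 2099 (end of Apr, 30 days; 158 left).
−30 → Mar 31, 2099 (end of Mar, 31 days; 128 left).
−31 → Feb 28, 2099 (end of Feb, 28 days; 97 left).
−28 → Jan 31, 2099 (end of Jan, 31 days; 69 left).
−31 → Dec 31, 2098 (end of Dec, 31 days; 38 left).
−31 → Nov 30, 2098 (end of Nov, 30 days; 7 left).
−7 → Nov 23, 2098.

November 23, 2098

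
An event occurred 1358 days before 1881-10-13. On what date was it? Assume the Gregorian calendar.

−365 (one year) → Oct 13, 1880 (993 left).
−366 (one year; includes Feb 29, 1880) → Oct 13, 1879 (627 left).
−365 (one year) → Oct 13, 1878 (262 left).
−13 → Sep 30, 1878 (end of Sep, 30 days; 249 left).
−30 → Aug 31, 1878 (end of Aug, 31 days; 219 left).
−31 → Jul 31, 1878 (end of Jul, 31 days; 188 left).
−31 → Jun 30, 1878 (end of Jun, 30 days; 157 left).
−30 → May 31, 1878 (end of May, 31 days; 127 left).
−31 → Apr 30, 1878 (end of Apr, 30 days; 96 left).
−30 → Mar 31, 1878 (end of Mar, 31 days; 66 left).
−31 → Feb 28, 1878 (end of Feb, 28 days; 35 left).
−28 → Jan 31, 1878 (end of Jan, 31 days; 7 left).
−7 → Jan 24, 1878.

January 24, 1878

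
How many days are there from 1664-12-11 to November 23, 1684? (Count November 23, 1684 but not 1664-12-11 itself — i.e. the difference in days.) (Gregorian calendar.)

Dec 11, 1664 → Dec 11, 1665: 365 days.
Dec 11, 1665 → Dec 11, 1666: 365 days.
Dec 11, 1666 → Dec 11, 1667: 365 days.
Dec 11, 1667 → Dec 11, 1668: 366 days (Feb 29, 1668 is in that span).
Dec 11, 1668 → Dec 11, 1669: 365 days.
Dec 11, 1669 → Dec 11, 1670: 365 days.
Dec 11, 1670 → Dec 11, 1671: 365 days.
Dec 11, 1671 → Dec 11, 1672: 366 days (Feb 29, 1672 is in that span).
Dec 11, 1672 → Dec 11, 1673: 365 days.
Dec 11, 1673 → Dec 11, 1674: 365 days.
Dec 11, 1674 → Dec 11, 1675: 365 days.
Dec 11, 1675 → Dec 11, 1676: 366 days (Feb 29, 1676 is in that span).
Dec 11, 1676 → Dec 11, 1677: 365 days.
Dec 11, 1677 → Dec 11, 1678: 365 days.
Dec 11, 1678 → Dec 11, 1679: 365 days.
Dec 11, 1679 → Dec 11, 1680: 366 days (Feb 29, 1680 is in that span).
Dec 11, 1680 → Dec 11, 1681: 365 days.
Dec 11, 1681 → Dec 11, 1682: 365 days.
Dec 11, 1682 → Dec 11, 1683: 365 days.
Dec 11, 1683 → Jan 11, 1684: 31 days (December has 31).
Jan 11, 1684 → Feb 11, 1684: 31 days (January has 31).
Feb 11, 1684 → Mar 11, 1684: 29 days (February has 29).
Mar 11, 1684 → Apr 11, 1684: 31 days (March has 31).
Apr 11, 1684 → May 11, 1684: 30 days (April has 30).
May 11, 1684 → Jun 11, 1684: 31 days (May has 31).
Jun 11, 1684 → Jul 11, 1684: 30 days (June has 30).
Jul 11, 1684 → Aug 11, 1684: 31 days (July has 31).
Aug 11, 1684 → Sep 11, 1684: 31 days (August has 31).
Sep 11, 1684 → Oct 11, 1684: 30 days (September has 30).
Oct 11, 1684 → Nov 11, 1684: 31 days (October has 31).
Nov 11, 1684 → Nov 23, 1684: 12 days.
Total: 7287 days.

7287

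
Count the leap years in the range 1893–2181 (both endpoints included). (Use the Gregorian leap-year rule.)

70

Multiples of 4 in [1893,2181]: 72.
Of those, multiples of 100: 3 (not leap unless ÷400).
Multiples of 400: 1.
Leap years = 72 − 3 + 1 = 70.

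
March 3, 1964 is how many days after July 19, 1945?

6802

Jul 19, 1945 → Jul 19, 1946: 365 days.
Jul 19, 1946 → Jul 19, 1947: 365 days.
Jul 19, 1947 → Jul 19, 1948: 366 days (Feb 29, 1948 is in that span).
Jul 19, 1948 → Jul 19, 1949: 365 days.
Jul 19, 1949 → Jul 19, 1950: 365 days.
Jul 19, 1950 → Jul 19, 1951: 365 days.
Jul 19, 1951 → Jul 19, 1952: 366 days (Feb 29, 1952 is in that span).
Jul 19, 1952 → Jul 19, 1953: 365 days.
Jul 19, 1953 → Jul 19, 1954: 365 days.
Jul 19, 1954 → Jul 19, 1955: 365 days.
Jul 19, 1955 → Jul 19, 1956: 366 days (Feb 29, 1956 is in that span).
Jul 19, 1956 → Jul 19, 1957: 365 days.
Jul 19, 1957 → Jul 19, 1958: 365 days.
Jul 19, 1958 → Jul 19, 1959: 365 days.
Jul 19, 1959 → Jul 19, 1960: 366 days (Feb 29, 1960 is in that span).
Jul 19, 1960 → Jul 19, 1961: 365 days.
Jul 19, 1961 → Jul 19, 1962: 365 days.
Jul 19, 1962 → Jul 19, 1963: 365 days.
Jul 19, 1963 → Aug 19, 1963: 31 days (July has 31).
Aug 19, 1963 → Sep 19, 1963: 31 days (August has 31).
Sep 19, 1963 → Oct 19, 1963: 30 days (September has 30).
Oct 19, 1963 → Nov 19, 1963: 31 days (October has 31).
Nov 19, 1963 → Dec 19, 1963: 30 days (November has 30).
Dec 19, 1963 → Jan 19, 1964: 31 days (December has 31).
Jan 19, 1964 → Feb 19, 1964: 31 days (January has 31).
Feb 19, 1964 → Mar 3, 1964: 13 days.
Total: 6802 days.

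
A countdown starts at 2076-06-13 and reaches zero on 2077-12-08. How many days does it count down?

Jun 13, 2076 → Jun 13, 2077: 365 days.
Jun 13, 2077 → Jul 13, 2077: 30 days (June has 30).
Jul 13, 2077 → Aug 13, 2077: 31 days (July has 31).
Aug 13, 2077 → Sep 13, 2077: 31 days (August has 31).
Sep 13, 2077 → Oct 13, 2077: 30 days (September has 30).
Oct 13, 2077 → Nov 13, 2077: 31 days (October has 31).
Nov 13, 2077 → Dec 8, 2077: 25 days.
Total: 543 days.

543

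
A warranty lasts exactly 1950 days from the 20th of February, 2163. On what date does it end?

+365 (one year) → Feb 20, 2164 (1585 left).
+366 (one year; includes Feb 29, 2164) → Feb 20, 2165 (1219 left).
+365 (one year) → Feb 20, 2166 (854 left).
+365 (one year) → Feb 20, 2167 (489 left).
+365 (one year) → Feb 20, 2168 (124 left).
Feb has 29 days: +10 → Mar 1, 2168 (114 left).
Mar has 31 days: +31 → Apr 1, 2168 (83 left).
Apr has 30 days: +30 → May 1, 2168 (53 left).
May has 31 days: +31 → Jun 1, 2168 (22 left).
+22 → Jun 23, 2168.

June 23, 2168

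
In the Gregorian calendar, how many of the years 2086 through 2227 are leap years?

33

Multiples of 4 in [2086,2227]: 35.
Of those, multiples of 100: 2 (not leap unless ÷400).
Multiples of 400: 0.
Leap years = 35 − 2 + 0 = 33.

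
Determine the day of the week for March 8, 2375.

Doomsday rule: the anchor day for the 2300s is Wednesday. For year 75: 75÷12 = 6 r 3, and 3÷4 = 0, so 6+3+0 = 9.
Wednesday + 9 ≡ Friday — that's 2375's doomsday.
In March the doomsday date is Mar 14.
Mar 8 is 6 days before Mar 14; 6 mod 7 = 6, so Friday − 6 = Saturday.

Saturday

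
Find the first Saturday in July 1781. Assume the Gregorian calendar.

July 1, 1781 is a Sunday.
The first Saturday is therefore July 7 (6 days later).

July 7, 1781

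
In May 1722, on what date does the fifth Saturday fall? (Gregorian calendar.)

May 1, 1722 is a Friday.
The first Saturday is therefore May 2 (1 days later).
The fifth Saturday is 2 + 4×7 = May 30.

May 30, 1722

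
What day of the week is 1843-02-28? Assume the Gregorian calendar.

Doomsday rule: the anchor day for the 1800s is Friday. For year 43: 43÷12 = 3 r 7, and 7÷4 = 1, so 3+7+1 = 11.
Friday + 11 ≡ Tuesday — that's 1843's doomsday.
In February the doomsday date is Feb 28 (1843 is not a leap year).
Feb 28 is the doomsday itself: Tuesday.

Tuesday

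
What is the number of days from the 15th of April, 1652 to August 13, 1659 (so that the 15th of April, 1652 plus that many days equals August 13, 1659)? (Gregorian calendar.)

Apr 15, 1652 → Apr 15, 1653: 365 days.
Apr 15, 1653 → Apr 15, 1654: 365 days.
Apr 15, 1654 → Apr 15, 1655: 365 days.
Apr 15, 1655 → Apr 15, 1656: 366 days (Feb 29, 1656 is in that span).
Apr 15, 1656 → Apr 15, 1657: 365 days.
Apr 15, 1657 → Apr 15, 1658: 365 days.
Apr 15, 1658 → Apr 15, 1659: 365 days.
Apr 15, 1659 → May 15, 1659: 30 days (April has 30).
May 15, 1659 → Jun 15, 1659: 31 days (May has 31).
Jun 15, 1659 → Jul 15, 1659: 30 days (June has 30).
Jul 15, 1659 → Aug 13, 1659: 29 days.
Total: 2676 days.

2676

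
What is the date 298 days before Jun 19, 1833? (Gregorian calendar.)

−19 → May 31, 1833 (end of May, 31 days; 279 left).
−31 → Apr 30, 1833 (end of Apr, 30 days; 248 left).
−30 → Mar 31, 1833 (end of Mar, 31 days; 218 left).
−31 → Feb 28, 1833 (end of Feb, 28 days; 187 left).
−28 → Jan 31, 1833 (end of Jan, 31 days; 159 left).
−31 → Dec 31, 1832 (end of Dec, 31 days; 128 left).
−31 → Nov 30, 1832 (end of Nov, 30 days; 97 left).
−30 → Oct 31, 1832 (end of Oct, 31 days; 67 left).
−31 → Sep 30, 1832 (end of Sep, 30 days; 36 left).
−30 → Aug 31, 1832 (end of Aug, 31 days; 6 left).
−6 → Aug 25, 1832.

August 25, 1832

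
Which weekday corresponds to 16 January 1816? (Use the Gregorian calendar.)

Tuesday

Doomsday rule: the anchor day for the 1800s is Friday. For year 16: 16÷12 = 1 r 4, and 4÷4 = 1, so 1+4+1 = 6.
Friday + 6 ≡ Thursday — that's 1816's doomsday.
In January the doomsday date is Jan 4 (1816 is a leap year (divisible by 4)).
Jan 16 is 12 days after Jan 4; 12 mod 7 = 5, so Thursday + 5 = Tuesday.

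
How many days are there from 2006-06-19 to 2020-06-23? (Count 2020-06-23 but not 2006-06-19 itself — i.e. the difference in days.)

Jun 19, 2006 → Jun 19, 2007: 365 days.
Jun 19, 2007 → Jun 19, 2008: 366 days (Feb 29, 2008 is in that span).
Jun 19, 2008 → Jun 19, 2009: 365 days.
Jun 19, 2009 → Jun 19, 2010: 365 days.
Jun 19, 2010 → Jun 19, 2011: 365 days.
Jun 19, 2011 → Jun 19, 2012: 366 days (Feb 29, 2012 is in that span).
Jun 19, 2012 → Jun 19, 2013: 365 days.
Jun 19, 2013 → Jun 19, 2014: 365 days.
Jun 19, 2014 → Jun 19, 2015: 365 days.
Jun 19, 2015 → Jun 19, 2016: 366 days (Feb 29, 2016 is in that span).
Jun 19, 2016 → Jun 19, 2017: 365 days.
Jun 19, 2017 → Jun 19, 2018: 365 days.
Jun 19, 2018 → Jun 19, 2019: 365 days.
Jun 19, 2019 → Jul 19, 2019: 30 days (June has 30).
Jul 19, 2019 → Aug 19, 2019: 31 days (July has 31).
Aug 19, 2019 → Sep 19, 2019: 31 days (August has 31).
Sep 19, 2019 → Oct 19, 2019: 30 days (September has 30).
Oct 19, 2019 → Nov 19, 2019: 31 days (October has 31).
Nov 19, 2019 → Dec 19, 2019: 30 days (November has 30).
Dec 19, 2019 → Jan 19, 2020: 31 days (December has 31).
Jan 19, 2020 → Feb 19, 2020: 31 days (January has 31).
Feb 19, 2020 → Mar 19, 2020: 29 days (February has 29).
Mar 19, 2020 → Apr 19, 2020: 31 days (March has 31).
Apr 19, 2020 → May 19, 2020: 30 days (April has 30).
May 19, 2020 → Jun 19, 2020: 31 days (May has 31).
Jun 19, 2020 → Jun 23, 2020: 4 days.
Total: 5118 days.

5118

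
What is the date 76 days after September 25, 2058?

December 10, 2058

Sep has 30 days: +6 → Oct 1, 2058 (70 left).
Oct has 31 days: +31 → Nov 1, 2058 (39 left).
Nov has 30 days: +30 → Dec 1, 2058 (9 left).
+9 → Dec 10, 2058.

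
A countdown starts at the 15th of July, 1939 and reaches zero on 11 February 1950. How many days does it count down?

3864

Jul 15, 1939 → Jul 15, 1940: 366 days (Feb 29, 1940 is in that span).
Jul 15, 1940 → Jul 15, 1941: 365 days.
Jul 15, 1941 → Jul 15, 1942: 365 days.
Jul 15, 1942 → Jul 15, 1943: 365 days.
Jul 15, 1943 → Jul 15, 1944: 366 days (Feb 29, 1944 is in that span).
Jul 15, 1944 → Jul 15, 1945: 365 days.
Jul 15, 1945 → Jul 15, 1946: 365 days.
Jul 15, 1946 → Jul 15, 1947: 365 days.
Jul 15, 1947 → Jul 15, 1948: 366 days (Feb 29, 1948 is in that span).
Jul 15, 1948 → Jul 15, 1949: 365 days.
Jul 15, 1949 → Aug 15, 1949: 31 days (July has 31).
Aug 15, 1949 → Sep 15, 1949: 31 days (August has 31).
Sep 15, 1949 → Oct 15, 1949: 30 days (September has 30).
Oct 15, 1949 → Nov 15, 1949: 31 days (October has 31).
Nov 15, 1949 → Dec 15, 1949: 30 days (November has 30).
Dec 15, 1949 → Jan 15, 1950: 31 days (December has 31).
Jan 15, 1950 → Feb 11, 1950: 27 days.
Total: 3864 days.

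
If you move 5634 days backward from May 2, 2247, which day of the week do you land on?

Monday

First find the weekday of May 2, 2247. Doomsday rule: the anchor day for the 2200s is Friday. For year 47: 47÷12 = 3 r 11, and 11÷4 = 2, so 3+11+2 = 16.
Friday + 16 ≡ Sunday — that's 2247's doomsday.
In May the doomsday date is May 9.
May 2 is 7 days before May 9; 7 mod 7 = 0, so Sunday − 0 = Sunday.
5634 mod 7 = 6, so 5634 days before a Sunday is Sunday − 6 = Monday.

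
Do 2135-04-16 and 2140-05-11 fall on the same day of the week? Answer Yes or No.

No

From Apr 16, 2135 to May 11, 2140 is 1852 days.
1852 mod 7 = 4, so they are different weekdays.
(Apr 16, 2135 is a Saturday; May 11, 2140 is a Wednesday.)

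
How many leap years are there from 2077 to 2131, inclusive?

Multiples of 4 in [2077,2131]: 13.
Of those, multiples of 100: 1 (not leap unless ÷400).
Multiples of 400: 0.
Leap years = 13 − 1 + 0 = 12.

12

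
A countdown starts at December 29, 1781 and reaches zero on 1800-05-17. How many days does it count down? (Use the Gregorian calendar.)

6713

Dec 29, 1781 → Dec 29, 1782: 365 days.
Dec 29, 1782 → Dec 29, 1783: 365 days.
Dec 29, 1783 → Dec 29, 1784: 366 days (Feb 29, 1784 is in that span).
Dec 29, 1784 → Dec 29, 1785: 365 days.
Dec 29, 1785 → Dec 29, 1786: 365 days.
Dec 29, 1786 → Dec 29, 1787: 365 days.
Dec 29, 1787 → Dec 29, 1788: 366 days (Feb 29, 1788 is in that span).
Dec 29, 1788 → Dec 29, 1789: 365 days.
Dec 29, 1789 → Dec 29, 1790: 365 days.
Dec 29, 1790 → Dec 29, 1791: 365 days.
Dec 29, 1791 → Dec 29, 1792: 366 days (Feb 29, 1792 is in that span).
Dec 29, 1792 → Dec 29, 1793: 365 days.
Dec 29, 1793 → Dec 29, 1794: 365 days.
Dec 29, 1794 → Dec 29, 1795: 365 days.
Dec 29, 1795 → Dec 29, 1796: 366 days (Feb 29, 1796 is in that span).
Dec 29, 1796 → Dec 29, 1797: 365 days.
Dec 29, 1797 → Dec 29, 1798: 365 days.
Dec 29, 1798 → Dec 29, 1799: 365 days.
Dec 29, 1799 → Jan 29, 1800: 31 days (December has 31).
Jan 29, 1800 → Feb 28, 1800: 30 days (January has 31).
Feb 28, 1800 → Mar 28, 1800: 28 days (February has 28).
Mar 28, 1800 → Apr 28, 1800: 31 days (March has 31).
Apr 28, 1800 → May 17, 1800: 19 days.
Total: 6713 days.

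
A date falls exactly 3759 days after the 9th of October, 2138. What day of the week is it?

First find the weekday of Oct 9, 2138. Doomsday rule: the anchor day for the 2100s is Sunday. For year 38: 38÷12 = 3 r 2, and 2÷4 = 0, so 3+2+0 = 5.
Sunday + 5 ≡ Friday — that's 2138's doomsday.
In October the doomsday date is Oct 10.
Oct 9 is 1 day before Oct 10; 1 mod 7 = 1, so Friday − 1 = Thursday.
3759 mod 7 = 0, so 3759 days after a Thursday is Thursday + 0 = Thursday.

Thursday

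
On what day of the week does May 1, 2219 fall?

Saturday

Doomsday rule: the anchor day for the 2200s is Friday. For year 19: 19÷12 = 1 r 7, and 7÷4 = 1, so 1+7+1 = 9.
Friday + 9 ≡ Sunday — that's 2219's doomsday.
In May the doomsday date is May 9.
May 1 is 8 days before May 9; 8 mod 7 = 1, so Sunday − 1 = Saturday.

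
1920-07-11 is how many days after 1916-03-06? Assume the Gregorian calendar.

1588

Mar 6, 1916 → Mar 6, 1917: 365 days.
Mar 6, 1917 → Mar 6, 1918: 365 days.
Mar 6, 1918 → Mar 6, 1919: 365 days.
Mar 6, 1919 → Mar 6, 1920: 366 days (Feb 29, 1920 is in that span).
Mar 6, 1920 → Apr 6, 1920: 31 days (March has 31).
Apr 6, 1920 → May 6, 1920: 30 days (April has 30).
May 6, 1920 → Jun 6, 1920: 31 days (May has 31).
Jun 6, 1920 → Jul 6, 1920: 30 days (June has 30).
Jul 6, 1920 → Jul 11, 1920: 5 days.
Total: 1588 days.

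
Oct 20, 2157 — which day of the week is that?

Thursday

Doomsday rule: the anchor day for the 2100s is Sunday. For year 57: 57÷12 = 4 r 9, and 9÷4 = 2, so 4+9+2 = 15.
Sunday + 15 ≡ Monday — that's 2157's doomsday.
In October the doomsday date is Oct 10.
Oct 20 is 10 days after Oct 10; 10 mod 7 = 3, so Monday + 3 = Thursday.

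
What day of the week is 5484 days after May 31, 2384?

First find the weekday of May 31, 2384. Doomsday rule: the anchor day for the 2300s is Wednesday. For year 84: 84÷12 = 7 r 0, and 0÷4 = 0, so 7+0+0 = 7.
Wednesday + 7 ≡ Wednesday — that's 2384's doomsday.
In May the doomsday date is May 9.
May 31 is 22 days after May 9; 22 mod 7 = 1, so Wednesday + 1 = Thursday.
5484 mod 7 = 3, so 5484 days after a Thursday is Thursday + 3 = Sunday.

Sunday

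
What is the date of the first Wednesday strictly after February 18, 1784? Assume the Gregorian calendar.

February 25, 1784

Feb 18, 1784 is a Wednesday.
From Wednesday to the next Wednesday is 7 days.
Feb 18, 1784 + 7 = Feb 25, 1784.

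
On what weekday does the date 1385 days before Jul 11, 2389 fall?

Wednesday

First find the weekday of Jul 11, 2389. Doomsday rule: the anchor day for the 2300s is Wednesday. For year 89: 89÷12 = 7 r 5, and 5÷4 = 1, so 7+5+1 = 13.
Wednesday + 13 ≡ Tuesday — that's 2389's doomsday.
In July the doomsday date is Jul 11.
Jul 11 is the doomsday itself: Tuesday.
1385 mod 7 = 6, so 1385 days before a Tuesday is Tuesday − 6 = Wednesday.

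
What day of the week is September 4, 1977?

Sunday

January 1, 1977 is a Saturday.
Jan 1, 1977 → Feb 1, 1977: 31 days (January has 31).
Feb 1, 1977 → Mar 1, 1977: 28 days (February has 28).
Mar 1, 1977 → Apr 1, 1977: 31 days (March has 31).
Apr 1, 1977 → May 1, 1977: 30 days (April has 30).
May 1, 1977 → Jun 1, 1977: 31 days (May has 31).
Jun 1, 1977 → Jul 1, 1977: 30 days (June has 30).
Jul 1, 1977 → Aug 1, 1977: 31 days (July has 31).
Aug 1, 1977 → Sep 1, 1977: 31 days (August has 31).
Sep 1, 1977 → Sep 4, 1977: 3 days.
Total: 246 days.
246 mod 7 = 1, so Saturday + 1 = Sunday.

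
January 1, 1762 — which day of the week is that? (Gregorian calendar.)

Doomsday rule: the anchor day for the 1700s is Sunday. For year 62: 62÷12 = 5 r 2, and 2÷4 = 0, so 5+2+0 = 7.
Sunday + 7 ≡ Sunday — that's 1762's doomsday.
In January the doomsday date is Jan 3 (1762 is not a leap year).
Jan 1 is 2 days before Jan 3; 2 mod 7 = 2, so Sunday − 2 = Friday.

Friday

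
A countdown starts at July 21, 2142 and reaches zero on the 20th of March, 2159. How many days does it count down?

Jul 21, 2142 → Jul 21, 2143: 365 days.
Jul 21, 2143 → Jul 21, 2144: 366 days (Feb 29, 2144 is in that span).
Jul 21, 2144 → Jul 21, 2145: 365 days.
Jul 21, 2145 → Jul 21, 2146: 365 days.
Jul 21, 2146 → Jul 21, 2147: 365 days.
Jul 21, 2147 → Jul 21, 2148: 366 days (Feb 29, 2148 is in that span).
Jul 21, 2148 → Jul 21, 2149: 365 days.
Jul 21, 2149 → Jul 21, 2150: 365 days.
Jul 21, 2150 → Jul 21, 2151: 365 days.
Jul 21, 2151 → Jul 21, 2152: 366 days (Feb 29, 2152 is in that span).
Jul 21, 2152 → Jul 21, 2153: 365 days.
Jul 21, 2153 → Jul 21, 2154: 365 days.
Jul 21, 2154 → Jul 21, 2155: 365 days.
Jul 21, 2155 → Jul 21, 2156: 366 days (Feb 29, 2156 is in that span).
Jul 21, 2156 → Jul 21, 2157: 365 days.
Jul 21, 2157 → Jul 21, 2158: 365 days.
Jul 21, 2158 → Aug 21, 2158: 31 days (July has 31).
Aug 21, 2158 → Sep 21, 2158: 31 days (August has 31).
Sep 21, 2158 → Oct 21, 2158: 30 days (September has 30).
Oct 21, 2158 → Nov 21, 2158: 31 days (October has 31).
Nov 21, 2158 → Dec 21, 2158: 30 days (November has 30).
Dec 21, 2158 → Jan 21, 2159: 31 days (December has 31).
Jan 21, 2159 → Feb 21, 2159: 31 days (January has 31).
Feb 21, 2159 → Mar 20, 2159: 27 days.
Total: 6086 days.

6086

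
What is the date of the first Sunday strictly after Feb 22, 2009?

March 1, 2009

Feb 22, 2009 is a Sunday.
From Sunday to the next Sunday is 7 days.
Feb 22, 2009 + 7 = Mar 1, 2009.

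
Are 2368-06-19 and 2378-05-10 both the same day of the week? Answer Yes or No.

Yes

From Jun 19, 2368 to May 10, 2378 is 3612 days.
3612 mod 7 = 0, so they are the same weekday.
(Jun 19, 2368 is a Wednesday; May 10, 2378 is a Wednesday.)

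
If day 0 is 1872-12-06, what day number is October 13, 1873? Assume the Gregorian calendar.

Dec 6, 1872 → Jan 6, 1873: 31 days (December has 31).
Jan 6, 1873 → Feb 6, 1873: 31 days (January has 31).
Feb 6, 1873 → Mar 6, 1873: 28 days (February has 28).
Mar 6, 1873 → Apr 6, 1873: 31 days (March has 31).
Apr 6, 1873 → May 6, 1873: 30 days (April has 30).
May 6, 1873 → Jun 6, 1873: 31 days (May has 31).
Jun 6, 1873 → Jul 6, 1873: 30 days (June has 30).
Jul 6, 1873 → Aug 6, 1873: 31 days (July has 31).
Aug 6, 1873 → Sep 6, 1873: 31 days (August has 31).
Sep 6, 1873 → Oct 6, 1873: 30 days (September has 30).
Oct 6, 1873 → Oct 13, 1873: 7 days.
Total: 311 days.

311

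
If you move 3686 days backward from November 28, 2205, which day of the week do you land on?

First find the weekday of Nov 28, 2205. Doomsday rule: the anchor day for the 2200s is Friday. For year 05: 5÷12 = 0 r 5, and 5÷4 = 1, so 0+5+1 = 6.
Friday + 6 ≡ Thursday — that's 2205's doomsday.
In November the doomsday date is Nov 7.
Nov 28 is 21 days after Nov 7; 21 mod 7 = 0, so Thursday + 0 = Thursday.
3686 mod 7 = 4, so 3686 days before a Thursday is Thursday − 4 = Sunday.

Sunday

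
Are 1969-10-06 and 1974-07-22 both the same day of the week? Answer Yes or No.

From Oct 6, 1969 to Jul 22, 1974 is 1750 days.
1750 mod 7 = 0, so they are the same weekday.
(Oct 6, 1969 is a Monday; Jul 22, 1974 is a Monday.)

Yes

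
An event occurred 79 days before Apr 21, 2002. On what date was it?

February 1, 2002

−21 → Mar 31, 2002 (end of Mar, 31 days; 58 left).
−31 → Feb 28, 2002 (end of Feb, 28 days; 27 left).
−27 → Feb 1, 2002.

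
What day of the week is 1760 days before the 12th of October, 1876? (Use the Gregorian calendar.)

Monday

First find the weekday of Oct 12, 1876. Doomsday rule: the anchor day for the 1800s is Friday. For year 76: 76÷12 = 6 r 4, and 4÷4 = 1, so 6+4+1 = 11.
Friday + 11 ≡ Tuesday — that's 1876's doomsday.
In October the doomsday date is Oct 10.
Oct 12 is 2 days after Oct 10; 2 mod 7 = 2, so Tuesday + 2 = Thursday.
1760 mod 7 = 3, so 1760 days before a Thursday is Thursday − 3 = Monday.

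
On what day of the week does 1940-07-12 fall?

Friday

Doomsday rule: the anchor day for the 1900s is Wednesday. For year 40: 40÷12 = 3 r 4, and 4÷4 = 1, so 3+4+1 = 8.
Wednesday + 8 ≡ Thursday — that's 1940's doomsday.
In July the doomsday date is Jul 11.
Jul 12 is 1 day after Jul 11; 1 mod 7 = 1, so Thursday + 1 = Friday.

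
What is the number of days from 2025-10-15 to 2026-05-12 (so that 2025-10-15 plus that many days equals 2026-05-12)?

Oct 15, 2025 → Nov 15, 2025: 31 days (October has 31).
Nov 15, 2025 → Dec 15, 2025: 30 days (November has 30).
Dec 15, 2025 → Jan 15, 2026: 31 days (December has 31).
Jan 15, 2026 → Feb 15, 2026: 31 days (January has 31).
Feb 15, 2026 → Mar 15, 2026: 28 days (February has 28).
Mar 15, 2026 → Apr 15, 2026: 31 days (March has 31).
Apr 15, 2026 → May 12, 2026: 27 days.
Total: 209 days.

209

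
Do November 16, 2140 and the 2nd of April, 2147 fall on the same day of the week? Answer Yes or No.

From Nov 16, 2140 to Apr 2, 2147 is 2328 days.
2328 mod 7 = 4, so they are different weekdays.
(Nov 16, 2140 is a Wednesday; Apr 2, 2147 is a Sunday.)

No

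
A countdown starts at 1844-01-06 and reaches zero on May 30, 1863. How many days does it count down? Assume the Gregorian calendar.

7084

Jan 6, 1844 → Jan 6, 1845: 366 days (Feb 29, 1844 is in that span).
Jan 6, 1845 → Jan 6, 1846: 365 days.
Jan 6, 1846 → Jan 6, 1847: 365 days.
Jan 6, 1847 → Jan 6, 1848: 365 days.
Jan 6, 1848 → Jan 6, 1849: 366 days (Feb 29, 1848 is in that span).
Jan 6, 1849 → Jan 6, 1850: 365 days.
Jan 6, 1850 → Jan 6, 1851: 365 days.
Jan 6, 1851 → Jan 6, 1852: 365 days.
Jan 6, 1852 → Jan 6, 1853: 366 days (Feb 29, 1852 is in that span).
Jan 6, 1853 → Jan 6, 1854: 365 days.
Jan 6, 1854 → Jan 6, 1855: 365 days.
Jan 6, 1855 → Jan 6, 1856: 365 days.
Jan 6, 1856 → Jan 6, 1857: 366 days (Feb 29, 1856 is in that span).
Jan 6, 1857 → Jan 6, 1858: 365 days.
Jan 6, 1858 → Jan 6, 1859: 365 days.
Jan 6, 1859 → Jan 6, 1860: 365 days.
Jan 6, 1860 → Jan 6, 1861: 366 days (Feb 29, 1860 is in that span).
Jan 6, 1861 → Jan 6, 1862: 365 days.
Jan 6, 1862 → Jan 6, 1863: 365 days.
Jan 6, 1863 → Feb 6, 1863: 31 days (January has 31).
Feb 6, 1863 → Mar 6, 1863: 28 days (February has 28).
Mar 6, 1863 → Apr 6, 1863: 31 days (March has 31).
Apr 6, 1863 → May 6, 1863: 30 days (April has 30).
May 6, 1863 → May 30, 1863: 24 days.
Total: 7084 days.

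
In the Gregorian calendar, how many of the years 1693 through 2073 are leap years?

92

Multiples of 4 in [1693,2073]: 95.
Of those, multiples of 100: 4 (not leap unless ÷400).
Multiples of 400: 1.
Leap years = 95 − 4 + 1 = 92.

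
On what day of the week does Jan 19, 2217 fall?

Doomsday rule: the anchor day for the 2200s is Friday. For year 17: 17÷12 = 1 r 5, and 5÷4 = 1, so 1+5+1 = 7.
Friday + 7 ≡ Friday — that's 2217's doomsday.
In January the doomsday date is Jan 3 (2217 is not a leap year).
Jan 19 is 16 days after Jan 3; 16 mod 7 = 2, so Friday + 2 = Sunday.

Sunday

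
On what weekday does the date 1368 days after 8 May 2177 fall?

May 8, 2177 is a Thursday.
1368 mod 7 = 3, so 1368 days after a Thursday is Thursday + 3 = Sunday.

Sunday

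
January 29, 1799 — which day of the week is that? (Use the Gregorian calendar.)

Tuesday

Doomsday rule: the anchor day for the 1700s is Sunday. For year 99: 99÷12 = 8 r 3, and 3÷4 = 0, so 8+3+0 = 11.
Sunday + 11 ≡ Thursday — that's 1799's doomsday.
In January the doomsday date is Jan 3 (1799 is not a leap year).
Jan 29 is 26 days after Jan 3; 26 mod 7 = 5, so Thursday + 5 = Tuesday.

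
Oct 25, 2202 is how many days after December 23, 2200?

671

Dec 23, 2200 → Dec 23, 2201: 365 days.
Dec 23, 2201 → Jan 23, 2202: 31 days (December has 31).
Jan 23, 2202 → Feb 23, 2202: 31 days (January has 31).
Feb 23, 2202 → Mar 23, 2202: 28 days (February has 28).
Mar 23, 2202 → Apr 23, 2202: 31 days (March has 31).
Apr 23, 2202 → May 23, 2202: 30 days (April has 30).
May 23, 2202 → Jun 23, 2202: 31 days (May has 31).
Jun 23, 2202 → Jul 23, 2202: 30 days (June has 30).
Jul 23, 2202 → Aug 23, 2202: 31 days (July has 31).
Aug 23, 2202 → Sep 23, 2202: 31 days (August has 31).
Sep 23, 2202 → Oct 23, 2202: 30 days (September has 30).
Oct 23, 2202 → Oct 25, 2202: 2 days.
Total: 671 days.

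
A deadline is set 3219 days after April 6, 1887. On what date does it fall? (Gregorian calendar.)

January 28, 1896

+366 (one year; includes Feb 29, 1888) → Apr 6, 1888 (2853 left).
+365 (one year) → Apr 6, 1889 (2488 left).
+365 (one year) → Apr 6, 1890 (2123 left).
+365 (one year) → Apr 6, 1891 (1758 left).
+366 (one year; includes Feb 29, 1892) → Apr 6, 1892 (1392 left).
+365 (one year) → Apr 6, 1893 (1027 left).
+365 (one year) → Apr 6, 1894 (662 left).
+365 (one year) → Apr 6, 1895 (297 left).
Apr has 30 days: +25 → May 1, 1895 (272 left).
May has 31 days: +31 → Jun 1, 1895 (241 left).
Jun has 30 days: +30 → Jul 1, 1895 (211 left).
Jul has 31 days: +31 → Aug 1, 1895 (180 left).
Aug has 31 days: +31 → Sep 1, 1895 (149 left).
Sep has 30 days: +30 → Oct 1, 1895 (119 left).
Oct has 31 days: +31 → Nov 1, 1895 (88 left).
Nov has 30 days: +30 → Dec 1, 1895 (58 left).
Dec has 31 days: +31 → Jan 1, 1896 (27 left).
+27 → Jan 28, 1896.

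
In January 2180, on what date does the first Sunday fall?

January 2, 2180

January 1, 2180 is a Saturday.
The first Sunday is therefore January 2 (1 days later).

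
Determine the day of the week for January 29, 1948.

Thursday

Doomsday rule: the anchor day for the 1900s is Wednesday. For year 48: 48÷12 = 4 r 0, and 0÷4 = 0, so 4+0+0 = 4.
Wednesday + 4 ≡ Sunday — that's 1948's doomsday.
In January the doomsday date is Jan 4 (1948 is a leap year (divisible by 4)).
Jan 29 is 25 days after Jan 4; 25 mod 7 = 4, so Sunday + 4 = Thursday.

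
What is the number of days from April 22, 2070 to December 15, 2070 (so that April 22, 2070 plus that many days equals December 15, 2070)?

237

Apr 22, 2070 → May 22, 2070: 30 days (April has 30).
May 22, 2070 → Jun 22, 2070: 31 days (May has 31).
Jun 22, 2070 → Jul 22, 2070: 30 days (June has 30).
Jul 22, 2070 → Aug 22, 2070: 31 days (July has 31).
Aug 22, 2070 → Sep 22, 2070: 31 days (August has 31).
Sep 22, 2070 → Oct 22, 2070: 30 days (September has 30).
Oct 22, 2070 → Nov 22, 2070: 31 days (October has 31).
Nov 22, 2070 → Dec 15, 2070: 23 days.
Total: 237 days.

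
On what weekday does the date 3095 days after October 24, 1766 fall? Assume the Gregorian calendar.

First find the weekday of Oct 24, 1766. Doomsday rule: the anchor day for the 1700s is Sunday. For year 66: 66÷12 = 5 r 6, and 6÷4 = 1, so 5+6+1 = 12.
Sunday + 12 ≡ Friday — that's 1766's doomsday.
In October the doomsday date is Oct 10.
Oct 24 is 14 days after Oct 10; 14 mod 7 = 0, so Friday + 0 = Friday.
3095 mod 7 = 1, so 3095 days after a Friday is Friday + 1 = Saturday.

Saturday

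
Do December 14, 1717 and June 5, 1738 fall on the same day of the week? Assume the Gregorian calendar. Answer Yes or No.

No

From Dec 14, 1717 to Jun 5, 1738 is 7478 days.
7478 mod 7 = 2, so they are different weekdays.
(Dec 14, 1717 is a Tuesday; Jun 5, 1738 is a Thursday.)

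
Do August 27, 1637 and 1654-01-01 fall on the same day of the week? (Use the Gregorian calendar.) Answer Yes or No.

From Aug 27, 1637 to Jan 1, 1654 is 5971 days.
5971 mod 7 = 0, so they are the same weekday.
(Aug 27, 1637 is a Thursday; Jan 1, 1654 is a Thursday.)

Yes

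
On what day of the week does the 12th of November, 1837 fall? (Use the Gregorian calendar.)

Doomsday rule: the anchor day for the 1800s is Friday. For year 37: 37÷12 = 3 r 1, and 1÷4 = 0, so 3+1+0 = 4.
Friday + 4 ≡ Tuesday — that's 1837's doomsday.
In November the doomsday date is Nov 7.
Nov 12 is 5 days after Nov 7; 5 mod 7 = 5, so Tuesday + 5 = Sunday.

Sunday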